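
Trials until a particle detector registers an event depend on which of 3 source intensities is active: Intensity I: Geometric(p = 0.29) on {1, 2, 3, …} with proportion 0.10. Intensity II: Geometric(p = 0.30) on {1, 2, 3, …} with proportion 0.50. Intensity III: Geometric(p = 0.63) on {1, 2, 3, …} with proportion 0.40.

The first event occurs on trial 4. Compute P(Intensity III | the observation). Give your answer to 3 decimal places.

0.171

Apply Bayes' rule: the posterior for each component is proportional to its prior times its likelihood at x.
Component likelihoods at x = 4:
  p_I = 0.103794
  p_II = 0.1029
  p_III = 0.0319114
Prior × likelihood for each component:
  π_I·p_I = 0.10 × 0.103794 = 0.0103794
  π_II·p_II = 0.50 × 0.1029 = 0.05145
  π_III·p_III = 0.40 × 0.0319114 = 0.0127646
Denominator: 0.0103794 + 0.05145 + 0.0127646 = 0.074594
P(Intensity III | the observation) = 0.0127646 / 0.074594 ≈ 0.171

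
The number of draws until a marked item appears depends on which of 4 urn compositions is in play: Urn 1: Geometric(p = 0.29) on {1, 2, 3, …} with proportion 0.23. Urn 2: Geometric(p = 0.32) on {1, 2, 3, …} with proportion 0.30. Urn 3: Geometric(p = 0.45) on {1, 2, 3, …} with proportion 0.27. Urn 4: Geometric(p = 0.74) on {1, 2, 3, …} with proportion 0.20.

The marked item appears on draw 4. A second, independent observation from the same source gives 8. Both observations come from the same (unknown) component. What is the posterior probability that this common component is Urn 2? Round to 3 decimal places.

P(component k | x) = π_k·f_k(x) / marginal(x), where marginal(x) = Σ_j π_j·f_j(x).
Since both observations come from the same component, the likelihood for component k is f_k(x₁)·f_k(x₂).
  p_1 = [0.103794] × [0.0263758] = 0.00273766
  p_2 = [0.100618] × [0.0215136] = 0.00216466
  p_3 = [0.0748688] × [0.00685096] = 0.000512923
  p_4 = [0.0130062] × [5.94354e-05] = 7.73031e-07
Unnormalised posteriors:
  π_1·p_1 = 0.23 × 0.00273766 = 0.000629662
  π_2·p_2 = 0.30 × 0.00216466 = 0.000649397
  π_3·p_3 = 0.27 × 0.000512923 = 0.000138489
  π_4·p_4 = 0.20 × 7.73031e-07 = 1.54606e-07
Normaliser: 0.000629662 + 0.000649397 + 0.000138489 + 1.54606e-07 = 0.0014177
Responsibility of Urn 2: 0.000649397 / 0.0014177 ≈ 0.458

0.458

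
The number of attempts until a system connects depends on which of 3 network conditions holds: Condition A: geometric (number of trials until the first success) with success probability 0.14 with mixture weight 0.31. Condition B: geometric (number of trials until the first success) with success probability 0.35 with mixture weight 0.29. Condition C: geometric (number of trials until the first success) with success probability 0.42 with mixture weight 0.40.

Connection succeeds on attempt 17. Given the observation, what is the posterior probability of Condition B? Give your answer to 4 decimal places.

0.0257

The responsibility of component k is w_k f_k(x) divided by Σ_j w_j f_j(x).
Geometric probabilities:
  f_A = 0.0125344
  f_B = 0.000355371
  f_C = 6.88806e-05
Weight by the priors:
  w_A·f_A = 0.31 × 0.0125344 = 0.00388566
  w_B·f_B = 0.29 × 0.000355371 = 0.000103058
  w_C·f_C = 0.40 × 6.88806e-05 = 2.75523e-05
Evidence: 0.00388566 + 0.000103058 + 2.75523e-05 = 0.00401627
P(Condition B | 17) = 0.000103058 / 0.00401627 ≈ 0.0257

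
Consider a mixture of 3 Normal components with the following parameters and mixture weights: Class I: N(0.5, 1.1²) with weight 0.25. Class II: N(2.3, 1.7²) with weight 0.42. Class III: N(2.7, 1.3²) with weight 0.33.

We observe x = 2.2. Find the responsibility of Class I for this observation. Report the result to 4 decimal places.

Apply Bayes' rule: the posterior for each component is proportional to its prior times its likelihood at x.
Evaluate each component's likelihood at the observed value:
  L_I = 0.109869
  L_II = 0.234266
  L_III = 0.285
Prior × likelihood for each component:
  w_I·L_I = 0.25 × 0.109869 = 0.0274673
  w_II·L_II = 0.42 × 0.234266 = 0.0983918
  w_III·L_III = 0.33 × 0.285 = 0.0940499
Evidence: 0.0274673 + 0.0983918 + 0.0940499 = 0.219909
P(Class I | data) = 0.0274673 / 0.219909 ≈ 0.1249

0.1249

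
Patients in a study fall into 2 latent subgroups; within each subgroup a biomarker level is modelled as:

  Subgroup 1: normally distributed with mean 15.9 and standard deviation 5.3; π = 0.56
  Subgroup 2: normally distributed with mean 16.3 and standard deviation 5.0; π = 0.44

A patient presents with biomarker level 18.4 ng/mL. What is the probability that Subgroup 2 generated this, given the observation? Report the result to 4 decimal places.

Posterior ∝ prior × likelihood, so P(k | x) ∝ π_k f_k(x); normalise over all components.
Component likelihoods at x = 18.4 ng/mL:
  L_1 = (1/(5.3·√(2π)))·exp(−(18.4−15.9)²/(2·5.3²)) = 0.075272·exp(-0.11125) = 0.0673471
  L_2 = (1/(5.0·√(2π)))·exp(−(18.4−16.3)²/(2·5.0²)) = 0.079788·exp(-0.08820) = 0.0730525
Weight by the priors:
  π_1·L_1 = 0.56 × 0.0673471 = 0.0377144
  π_2·L_2 = 0.44 × 0.0730525 = 0.0321431
Sum: 0.0377144 + 0.0321431 = 0.0698575
So the posterior for Subgroup 2 is 0.0321431 / 0.0698575 ≈ 0.4601.

0.4601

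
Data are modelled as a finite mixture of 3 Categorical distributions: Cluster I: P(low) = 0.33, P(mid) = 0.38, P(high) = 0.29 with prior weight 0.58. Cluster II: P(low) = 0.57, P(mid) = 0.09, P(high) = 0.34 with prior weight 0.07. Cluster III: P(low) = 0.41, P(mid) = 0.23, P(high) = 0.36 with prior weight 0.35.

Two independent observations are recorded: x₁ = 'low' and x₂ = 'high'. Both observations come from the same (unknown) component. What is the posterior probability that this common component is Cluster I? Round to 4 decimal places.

P(component k | x) = π_k·f_k(x) / marginal(x), where marginal(x) = Σ_j π_j·f_j(x).
Since both observations come from the same component, the likelihood for component k is f_k(x₁)·f_k(x₂).
  p_I = [0.33] × [0.29] = 0.0957
  p_II = [0.57] × [0.34] = 0.1938
  p_III = [0.41] × [0.36] = 0.1476
Multiply by the mixture weights:
  π_I·p_I = 0.58 × 0.0957 = 0.055506
  π_II·p_II = 0.07 × 0.1938 = 0.013566
  π_III·p_III = 0.35 × 0.1476 = 0.05166
Normaliser: 0.055506 + 0.013566 + 0.05166 = 0.120732
P(Cluster I | x₁,x₂) ≈ 0.4597

0.4597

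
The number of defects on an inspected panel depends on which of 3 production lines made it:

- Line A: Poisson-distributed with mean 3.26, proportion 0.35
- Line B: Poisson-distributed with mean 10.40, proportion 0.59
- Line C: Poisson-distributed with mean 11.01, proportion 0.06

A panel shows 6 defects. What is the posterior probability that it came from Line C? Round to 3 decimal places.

The responsibility of component k is P(Z=k) f_k(x) divided by Σ_j P(Z=j) f_j(x).
Poisson probabilities:
  p_A = 0.063999
  p_B = 0.0534817
  p_C = 0.0409081
Multiply by the mixture weights:
  P(Z=A)·p_A = 0.35 × 0.063999 = 0.0223996
  P(Z=B)·p_B = 0.59 × 0.0534817 = 0.0315542
  P(Z=C)·p_C = 0.06 × 0.0409081 = 0.00245449
Evidence: 0.0223996 + 0.0315542 + 0.00245449 = 0.0564083
So the posterior for Line C is 0.00245449 / 0.0564083 ≈ 0.044.

0.044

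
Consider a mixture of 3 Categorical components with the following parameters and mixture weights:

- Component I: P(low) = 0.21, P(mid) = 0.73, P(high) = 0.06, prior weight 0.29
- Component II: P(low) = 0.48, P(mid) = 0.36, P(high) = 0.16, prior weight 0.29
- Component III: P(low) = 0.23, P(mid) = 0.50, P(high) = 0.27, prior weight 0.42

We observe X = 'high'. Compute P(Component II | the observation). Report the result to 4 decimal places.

Apply Bayes' rule: the posterior for each component is proportional to its prior times its likelihood at x.
Component likelihoods at x = 'high':
  p_I = P(high | comp) = 0.06
  p_II = P(high | comp) = 0.16
  p_III = P(high | comp) = 0.27
Multiply by the mixture weights:
  w_I·p_I = 0.29 × 0.06 = 0.0174
  w_II·p_II = 0.29 × 0.16 = 0.0464
  w_III·p_III = 0.42 × 0.27 = 0.1134
Marginal: 0.0174 + 0.0464 + 0.1134 = 0.1772
Responsibility of Component II: 0.0464 / 0.1772 ≈ 0.2619

0.2619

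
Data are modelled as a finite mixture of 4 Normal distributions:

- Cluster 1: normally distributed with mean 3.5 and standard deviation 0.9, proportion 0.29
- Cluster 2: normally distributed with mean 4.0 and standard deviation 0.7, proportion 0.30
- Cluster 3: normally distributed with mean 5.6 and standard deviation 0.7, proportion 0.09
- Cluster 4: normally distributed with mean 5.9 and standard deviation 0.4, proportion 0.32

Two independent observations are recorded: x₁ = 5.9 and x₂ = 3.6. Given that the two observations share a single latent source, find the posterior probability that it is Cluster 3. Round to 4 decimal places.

P(component k | x) = π_k·f_k(x) / marginal(x), where marginal(x) = Σ_j π_j·f_j(x).
Since both observations come from the same component, the likelihood for component k is f_k(x₁)·f_k(x₂).
  f_1 = [0.0126622] × [0.440541] = 0.00557823
  f_2 = [0.0143223] × [0.484068] = 0.00693298
  f_3 = [0.51991] × [0.00962014] = 0.0050016
  f_4 = [0.997356] × [6.59811e-08] = 6.58066e-08
Unnormalised posteriors:
  π_1·f_1 = 0.29 × 0.00557823 = 0.00161769
  π_2·f_2 = 0.30 × 0.00693298 = 0.00207989
  π_3·f_3 = 0.09 × 0.0050016 = 0.000450144
  π_4·f_4 = 0.32 × 6.58066e-08 = 2.10581e-08
Normaliser: 0.00161769 + 0.00207989 + 0.000450144 + 2.10581e-08 = 0.00414774
P(Cluster 3 | data) ≈ 0.1085

0.1085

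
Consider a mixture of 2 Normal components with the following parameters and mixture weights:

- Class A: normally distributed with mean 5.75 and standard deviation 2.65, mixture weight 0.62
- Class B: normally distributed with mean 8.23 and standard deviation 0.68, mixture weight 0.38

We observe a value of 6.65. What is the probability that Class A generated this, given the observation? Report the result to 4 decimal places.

Apply Bayes' rule: the posterior for each component is proportional to its prior times its likelihood at x.
Normal densities:
  p_A = 0.142108
  p_B = 0.039452
Prior × likelihood for each component:
  π_A·p_A = 0.62 × 0.142108 = 0.0881068
  π_B·p_B = 0.38 × 0.039452 = 0.0149918
Evidence: 0.0881068 + 0.0149918 = 0.103099
So the posterior for Class A is 0.0881068 / 0.103099 ≈ 0.8546.

0.8546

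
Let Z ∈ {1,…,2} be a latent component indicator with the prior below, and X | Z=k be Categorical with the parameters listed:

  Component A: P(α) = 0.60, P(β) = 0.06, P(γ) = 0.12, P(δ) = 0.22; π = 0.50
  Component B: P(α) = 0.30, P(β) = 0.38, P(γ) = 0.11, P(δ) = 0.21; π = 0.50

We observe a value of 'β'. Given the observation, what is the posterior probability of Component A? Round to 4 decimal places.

The responsibility of component k is π_k f_k(x) divided by Σ_j π_j f_j(x).
Component likelihoods at x = 'β':
  L_A = P(β | comp) = 0.06
  L_B = P(β | comp) = 0.38
Prior × likelihood for each component:
  π_A·L_A = 0.50 × 0.06 = 0.03
  π_B·L_B = 0.50 × 0.38 = 0.19
Denominator: 0.03 + 0.19 = 0.22
So the posterior for Component A is 0.03 / 0.22 ≈ 0.1364.

0.1364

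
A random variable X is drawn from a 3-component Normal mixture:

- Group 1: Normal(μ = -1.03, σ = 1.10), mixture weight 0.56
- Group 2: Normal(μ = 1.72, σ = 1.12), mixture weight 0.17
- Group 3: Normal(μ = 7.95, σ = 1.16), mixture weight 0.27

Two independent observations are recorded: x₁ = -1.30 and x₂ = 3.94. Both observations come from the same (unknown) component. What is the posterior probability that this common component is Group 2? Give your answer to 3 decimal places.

By Bayes' theorem, P(k | x) = π_k f_k(x) / Σ_j π_j f_j(x).
Since both observations come from the same component, the likelihood for component k is f_k(x₁)·f_k(x₂).
  p_1 = [(1/(1.10·√(2π)))·exp(−(-1.30−-1.03)²/(2·1.10²)) = 0.362675·exp(-0.03012) = 0.351913] × [1.33869e-05] = 4.71103e-06
  p_2 = [(1/(1.12·√(2π)))·exp(−(-1.30−1.72)²/(2·1.12²)) = 0.356198·exp(-3.63536) = 0.0093945] × [0.049951] = 0.000469265
  p_3 = [(1/(1.16·√(2π)))·exp(−(-1.30−7.95)²/(2·1.16²)) = 0.343916·exp(-31.79344) = 5.35473e-15] × [0.000874004] = 4.68005e-18
Unnormalised posteriors:
  π_1·p_1 = 0.56 × 4.71103e-06 = 2.63817e-06
  π_2·p_2 = 0.17 × 0.000469265 = 7.9775e-05
  π_3·p_3 = 0.27 × 4.68005e-18 = 1.26361e-18
Normaliser: 2.63817e-06 + 7.9775e-05 + 1.26361e-18 = 8.24132e-05
So the posterior for Group 2 is 7.9775e-05 / 8.24132e-05 ≈ 0.968.

0.968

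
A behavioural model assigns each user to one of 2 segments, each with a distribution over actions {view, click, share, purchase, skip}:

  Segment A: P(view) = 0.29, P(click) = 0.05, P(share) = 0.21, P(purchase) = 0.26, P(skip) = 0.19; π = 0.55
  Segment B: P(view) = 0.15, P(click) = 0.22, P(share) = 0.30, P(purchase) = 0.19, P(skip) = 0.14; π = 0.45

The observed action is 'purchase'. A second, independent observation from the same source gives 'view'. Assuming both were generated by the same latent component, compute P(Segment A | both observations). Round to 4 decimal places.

P(component k | x) = w_k·f_k(x) / marginal(x), where marginal(x) = Σ_j w_j·f_j(x).
Since both observations come from the same component, the likelihood for component k is f_k(x₁)·f_k(x₂).
  p_A = [0.26] × [0.29] = 0.0754
  p_B = [0.19] × [0.15] = 0.0285
Weight by the priors:
  w_A·p_A = 0.55 × 0.0754 = 0.04147
  w_B·p_B = 0.45 × 0.0285 = 0.012825
Denominator: 0.04147 + 0.012825 = 0.054295
So the posterior for Segment A is 0.04147 / 0.054295 ≈ 0.7638.

0.7638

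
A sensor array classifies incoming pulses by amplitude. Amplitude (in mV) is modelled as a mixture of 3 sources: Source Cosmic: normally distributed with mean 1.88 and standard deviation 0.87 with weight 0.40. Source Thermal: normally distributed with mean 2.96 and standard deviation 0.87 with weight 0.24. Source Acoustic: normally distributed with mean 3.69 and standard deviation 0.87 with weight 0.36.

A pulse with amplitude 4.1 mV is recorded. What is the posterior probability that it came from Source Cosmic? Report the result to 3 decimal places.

0.035

The responsibility of component k is P(Z=k) f_k(x) divided by Σ_j P(Z=j) f_j(x).
Normal densities:
  p_Cosmic = 0.0176799
  p_Thermal = 0.194334
  p_Acoustic = 0.41036
Weight by the priors:
  P(Z=Cosmic)·p_Cosmic = 0.40 × 0.0176799 = 0.00707198
  P(Z=Thermal)·p_Thermal = 0.24 × 0.194334 = 0.0466401
  P(Z=Acoustic)·p_Acoustic = 0.36 × 0.41036 = 0.147729
Evidence: 0.00707198 + 0.0466401 + 0.147729 = 0.201442
P(Source Cosmic | x) ≈ 0.035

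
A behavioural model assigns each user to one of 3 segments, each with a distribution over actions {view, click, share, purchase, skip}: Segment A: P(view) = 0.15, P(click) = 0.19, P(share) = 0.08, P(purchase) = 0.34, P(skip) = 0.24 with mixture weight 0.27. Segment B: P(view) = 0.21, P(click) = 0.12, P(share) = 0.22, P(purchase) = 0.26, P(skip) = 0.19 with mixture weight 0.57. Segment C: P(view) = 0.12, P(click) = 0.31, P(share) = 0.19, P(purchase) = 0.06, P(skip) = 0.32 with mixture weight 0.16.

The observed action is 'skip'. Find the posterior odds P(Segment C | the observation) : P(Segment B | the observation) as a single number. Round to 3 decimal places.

0.473

Only the two components matter; the odds are (P(Z=i) f_i(x)) / (P(Z=j) f_j(x)).
Categorical probabilities:
  f_A = P(skip | comp) = 0.24
  f_B = P(skip | comp) = 0.19
  f_C = P(skip | comp) = 0.32
Odds = (0.16/0.57) × (0.32/0.19) = 0.280702 × 1.68421 ≈ 0.473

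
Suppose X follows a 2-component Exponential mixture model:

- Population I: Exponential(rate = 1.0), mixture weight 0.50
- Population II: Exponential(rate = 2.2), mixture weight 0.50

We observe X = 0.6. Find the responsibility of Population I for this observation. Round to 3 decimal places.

P(component k | x) = w_k·f_k(x) / marginal(x), where marginal(x) = Σ_j w_j·f_j(x).
Exponential densities:
  L_I = 1.0·e^(−1.0·0.6) = 1.0·e^(−0.6000) = 0.548812
  L_II = 2.2·e^(−2.2·0.6) = 2.2·e^(−1.3200) = 0.587698
Weight by the priors:
  w_I·L_I = 0.50 × 0.548812 = 0.274406
  w_II·L_II = 0.50 × 0.587698 = 0.293849
Marginal: 0.274406 + 0.293849 = 0.568255
So the posterior for Population I is 0.274406 / 0.568255 ≈ 0.483.

0.483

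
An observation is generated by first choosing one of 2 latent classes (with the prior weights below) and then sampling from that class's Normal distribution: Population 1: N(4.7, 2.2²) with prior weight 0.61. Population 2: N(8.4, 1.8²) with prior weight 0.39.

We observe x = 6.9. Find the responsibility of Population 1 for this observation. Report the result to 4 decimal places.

0.5234

By Bayes' theorem, P(k | x) = P(Z=k) f_k(x) / Σ_j P(Z=j) f_j(x).
Component likelihoods at x = 6.9:
  L_1 = (1/(2.2·√(2π)))·exp(−(6.9−4.7)²/(2·2.2²)) = 0.181337·exp(-0.50000) = 0.109987
  L_2 = (1/(1.8·√(2π)))·exp(−(6.9−8.4)²/(2·1.8²)) = 0.221635·exp(-0.34722) = 0.156618
Unnormalised posteriors:
  P(Z=1)·L_1 = 0.61 × 0.109987 = 0.0670919
  P(Z=2)·L_2 = 0.39 × 0.156618 = 0.0610809
Sum: 0.0670919 + 0.0610809 = 0.128173
Responsibility of Population 1: 0.0670919 / 0.128173 ≈ 0.5234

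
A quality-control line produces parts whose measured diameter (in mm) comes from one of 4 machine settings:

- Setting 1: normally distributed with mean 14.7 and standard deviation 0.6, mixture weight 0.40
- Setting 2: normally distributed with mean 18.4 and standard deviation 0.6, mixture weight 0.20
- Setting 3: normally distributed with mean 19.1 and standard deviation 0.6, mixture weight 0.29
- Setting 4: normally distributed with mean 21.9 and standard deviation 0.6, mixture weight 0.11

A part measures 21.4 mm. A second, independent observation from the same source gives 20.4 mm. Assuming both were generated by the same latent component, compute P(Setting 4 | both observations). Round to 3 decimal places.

By Bayes' theorem, P(k | x) = π_k f_k(x) / Σ_j π_j f_j(x).
Since both observations come from the same component, the likelihood for component k is f_k(x₁)·f_k(x₂).
  p_1 = [5.56806e-28] × [1.67966e-20] = 9.35243e-48
  p_2 = [2.47787e-06] × [0.00257046] = 6.36927e-09
  p_3 = [0.000428451] × [0.0635877] = 2.72442e-05
  p_4 = [0.469853] × [0.0292138] = 0.0137262
Prior × likelihood for each component:
  π_1·p_1 = 0.40 × 9.35243e-48 = 3.74097e-48
  π_2·p_2 = 0.20 × 6.36927e-09 = 1.27385e-09
  π_3·p_3 = 0.29 × 2.72442e-05 = 7.90082e-06
  π_4·p_4 = 0.11 × 0.0137262 = 0.00150988
Normaliser: 3.74097e-48 + 1.27385e-09 + 7.90082e-06 + 0.00150988 = 0.00151779
P(Setting 4 | x) = 0.00150988 / 0.00151779 ≈ 0.995

0.995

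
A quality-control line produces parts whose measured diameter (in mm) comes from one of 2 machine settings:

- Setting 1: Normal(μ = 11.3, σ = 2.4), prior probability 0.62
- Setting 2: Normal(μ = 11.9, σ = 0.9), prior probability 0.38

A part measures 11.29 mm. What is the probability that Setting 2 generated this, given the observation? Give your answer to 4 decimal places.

0.5650

The responsibility of component k is π_k f_k(x) divided by Σ_j π_j f_j(x).
Normal densities:
  f_1 = (1/(2.4·√(2π)))·exp(−(11.29−11.3)²/(2·2.4²)) = 0.166226·exp(-0.00001) = 0.166225
  f_2 = (1/(0.9·√(2π)))·exp(−(11.29−11.9)²/(2·0.9²)) = 0.443269·exp(-0.22969) = 0.352301
Prior × likelihood for each component:
  π_1·f_1 = 0.62 × 0.166225 = 0.103059
  π_2·f_2 = 0.38 × 0.352301 = 0.133874
Normaliser: 0.103059 + 0.133874 = 0.236934
So the posterior for Setting 2 is 0.133874 / 0.236934 ≈ 0.5650.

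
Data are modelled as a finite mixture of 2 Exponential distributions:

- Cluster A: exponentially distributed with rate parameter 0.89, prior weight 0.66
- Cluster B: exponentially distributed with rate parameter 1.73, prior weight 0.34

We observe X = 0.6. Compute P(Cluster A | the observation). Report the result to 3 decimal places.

Posterior ∝ prior × likelihood, so P(k | x) ∝ π_k f_k(x); normalise over all components.
Component likelihoods at x = 0.6:
  L_A = 0.89·e^(−0.89·0.6) = 0.89·e^(−0.5340) = 0.521767
  L_B = 1.73·e^(−1.73·0.6) = 1.73·e^(−1.0380) = 0.612701
Multiply by the mixture weights:
  π_A·L_A = 0.66 × 0.521767 = 0.344366
  π_B·L_B = 0.34 × 0.612701 = 0.208318
Normaliser: 0.344366 + 0.208318 = 0.552685
P(Cluster A | data) = 0.344366 / 0.552685 ≈ 0.623

0.623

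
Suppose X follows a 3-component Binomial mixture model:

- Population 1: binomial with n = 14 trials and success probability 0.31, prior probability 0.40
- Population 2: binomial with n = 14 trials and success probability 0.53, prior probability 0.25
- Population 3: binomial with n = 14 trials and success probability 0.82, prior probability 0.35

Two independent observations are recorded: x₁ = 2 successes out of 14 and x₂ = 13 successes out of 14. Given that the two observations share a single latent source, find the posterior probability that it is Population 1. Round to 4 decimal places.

0.0700

P(component k | x) = P(Z=k)·f_k(x) / marginal(x), where marginal(x) = Σ_j P(Z=j)·f_j(x).
Since both observations come from the same component, the likelihood for component k is f_k(x₁)·f_k(x₂).
  p_1 = [0.101848] × [2.35873e-06] = 2.40233e-07
  p_2 = [0.00297008] × [0.00171322] = 5.08838e-06
  p_3 = [7.07847e-08] × [0.190977] = 1.35182e-08
Multiply by the mixture weights:
  P(Z=1)·p_1 = 0.40 × 2.40233e-07 = 9.60933e-08
  P(Z=2)·p_2 = 0.25 × 5.08838e-06 = 1.2721e-06
  P(Z=3)·p_3 = 0.35 × 1.35182e-08 = 4.73138e-09
Marginal: 9.60933e-08 + 1.2721e-06 + 4.73138e-09 = 1.37292e-06
So the posterior for Population 1 is 9.60933e-08 / 1.37292e-06 ≈ 0.0700.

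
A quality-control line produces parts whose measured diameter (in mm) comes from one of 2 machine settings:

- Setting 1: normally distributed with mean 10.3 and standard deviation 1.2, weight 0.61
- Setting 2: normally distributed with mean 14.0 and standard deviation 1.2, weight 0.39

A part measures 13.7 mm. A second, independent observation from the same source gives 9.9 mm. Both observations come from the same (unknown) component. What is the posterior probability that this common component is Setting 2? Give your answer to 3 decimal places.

By Bayes' theorem, P(k | x) = π_k f_k(x) / Σ_j π_j f_j(x).
Since both observations come from the same component, the likelihood for component k is f_k(x₁)·f_k(x₂).
  f_1 = [(1/(1.2·√(2π)))·exp(−(13.7−10.3)²/(2·1.2²)) = 0.332452·exp(-4.01389) = 0.00600508] × [0.314486] = 0.00188851
  f_2 = [(1/(1.2·√(2π)))·exp(−(13.7−14.0)²/(2·1.2²)) = 0.332452·exp(-0.03125) = 0.322223] × [0.000970144] = 0.000312603
Prior × likelihood for each component:
  π_1·f_1 = 0.61 × 0.00188851 = 0.00115199
  π_2·f_2 = 0.39 × 0.000312603 = 0.000121915
Normaliser: 0.00115199 + 0.000121915 = 0.00127391
P(Setting 2 | x₁, x₂) = 0.000121915 / 0.00127391 ≈ 0.096

0.096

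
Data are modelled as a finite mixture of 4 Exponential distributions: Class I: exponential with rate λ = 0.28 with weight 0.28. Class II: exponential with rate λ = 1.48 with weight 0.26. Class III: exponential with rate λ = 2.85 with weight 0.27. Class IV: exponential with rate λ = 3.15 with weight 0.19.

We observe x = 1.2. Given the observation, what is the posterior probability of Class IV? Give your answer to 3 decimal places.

Posterior ∝ prior × likelihood, so P(k | x) ∝ π_k f_k(x); normalise over all components.
Component likelihoods at x = 1.2:
  f_I = 0.28·e^(−0.28·1.2) = 0.28·e^(−0.3360) = 0.200094
  f_II = 1.48·e^(−1.48·1.2) = 1.48·e^(−1.7760) = 0.250585
  f_III = 2.85·e^(−2.85·1.2) = 2.85·e^(−3.4200) = 0.0932304
  f_IV = 3.15·e^(−3.15·1.2) = 3.15·e^(−3.7800) = 0.0718915
Multiply by the mixture weights:
  π_I·f_I = 0.28 × 0.200094 = 0.0560265
  π_II·f_II = 0.26 × 0.250585 = 0.065152
  π_III·f_III = 0.27 × 0.0932304 = 0.0251722
  π_IV·f_IV = 0.19 × 0.0718915 = 0.0136594
Normaliser: 0.0560265 + 0.065152 + 0.0251722 + 0.0136594 = 0.16001
P(Class IV | x) ≈ 0.085

0.085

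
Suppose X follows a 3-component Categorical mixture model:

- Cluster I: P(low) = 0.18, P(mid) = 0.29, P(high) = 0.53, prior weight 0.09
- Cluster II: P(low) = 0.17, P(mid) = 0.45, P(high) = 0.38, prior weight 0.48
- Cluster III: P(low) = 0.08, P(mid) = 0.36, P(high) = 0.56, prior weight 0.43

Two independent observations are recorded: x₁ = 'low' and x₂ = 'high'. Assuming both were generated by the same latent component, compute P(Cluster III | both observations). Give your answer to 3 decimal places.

0.327

Posterior ∝ prior × likelihood, so P(k | x) ∝ π_k f_k(x); normalise over all components.
Since both observations come from the same component, the likelihood for component k is f_k(x₁)·f_k(x₂).
  p_I = [P(low | comp) = 0.18] × [0.53] = 0.0954
  p_II = [P(low | comp) = 0.17] × [0.38] = 0.0646
  p_III = [P(low | comp) = 0.08] × [0.56] = 0.0448
Unnormalised posteriors:
  π_I·p_I = 0.09 × 0.0954 = 0.008586
  π_II·p_II = 0.48 × 0.0646 = 0.031008
  π_III·p_III = 0.43 × 0.0448 = 0.019264
Denominator: 0.008586 + 0.031008 + 0.019264 = 0.058858
P(Cluster III | data) ≈ 0.327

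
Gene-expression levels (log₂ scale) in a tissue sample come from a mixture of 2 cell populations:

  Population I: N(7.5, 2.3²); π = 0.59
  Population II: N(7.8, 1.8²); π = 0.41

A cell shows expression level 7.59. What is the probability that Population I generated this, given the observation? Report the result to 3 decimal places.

P(component k | x) = w_k·f_k(x) / marginal(x), where marginal(x) = Σ_j w_j·f_j(x).
Component likelihoods at x = 7.59:
  p_I = 0.17332
  p_II = 0.220131
Prior × likelihood for each component:
  w_I·p_I = 0.59 × 0.17332 = 0.102259
  w_II·p_II = 0.41 × 0.220131 = 0.0902539
Evidence: 0.102259 + 0.0902539 = 0.192513
Responsibility of Population I: 0.102259 / 0.192513 ≈ 0.531

0.531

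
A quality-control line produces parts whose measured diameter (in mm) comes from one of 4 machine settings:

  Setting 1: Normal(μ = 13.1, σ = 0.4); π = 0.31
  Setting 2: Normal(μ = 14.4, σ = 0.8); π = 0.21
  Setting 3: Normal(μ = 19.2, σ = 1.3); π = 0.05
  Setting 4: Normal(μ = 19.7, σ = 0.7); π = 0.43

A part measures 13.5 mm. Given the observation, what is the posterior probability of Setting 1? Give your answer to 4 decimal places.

0.7713

Apply Bayes' rule: the posterior for each component is proportional to its prior times its likelihood at x.
Component likelihoods at x = 13.5 mm:
  L_1 = (1/(0.4·√(2π)))·exp(−(13.5−13.1)²/(2·0.4²)) = 0.997356·exp(-0.50000) = 0.604927
  L_2 = (1/(0.8·√(2π)))·exp(−(13.5−14.4)²/(2·0.8²)) = 0.498678·exp(-0.63281) = 0.264846
  L_3 = (1/(1.3·√(2π)))·exp(−(13.5−19.2)²/(2·1.3²)) = 0.306879·exp(-9.61243) = 2.05278e-05
  L_4 = (1/(0.7·√(2π)))·exp(−(13.5−19.7)²/(2·0.7²)) = 0.569918·exp(-39.22449) = 5.25814e-18
Unnormalised posteriors:
  P(Z=1)·L_1 = 0.31 × 0.604927 = 0.187527
  P(Z=2)·L_2 = 0.21 × 0.264846 = 0.0556176
  P(Z=3)·L_3 = 0.05 × 2.05278e-05 = 1.02639e-06
  P(Z=4)·L_4 = 0.43 × 5.25814e-18 = 2.261e-18
Marginal: 0.187527 + 0.0556176 + 1.02639e-06 + 2.261e-18 = 0.243146
So the posterior for Setting 1 is 0.187527 / 0.243146 ≈ 0.7713.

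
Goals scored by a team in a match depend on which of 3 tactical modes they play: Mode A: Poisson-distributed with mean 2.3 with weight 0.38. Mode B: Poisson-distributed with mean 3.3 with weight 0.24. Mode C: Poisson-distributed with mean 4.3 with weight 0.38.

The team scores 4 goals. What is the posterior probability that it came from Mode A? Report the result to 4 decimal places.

0.2749

The responsibility of component k is w_k f_k(x) divided by Σ_j w_j f_j(x).
Evaluate each component's likelihood at the observed value:
  p_A = e^(−2.3)·2.3^4/4! = 0.116902
  p_B = e^(−3.3)·3.3^4/4! = 0.182252
  p_C = e^(−4.3)·4.3^4/4! = 0.193284
Unnormalised posteriors:
  w_A·p_A = 0.38 × 0.116902 = 0.0444228
  w_B·p_B = 0.24 × 0.182252 = 0.0437405
  w_C·p_C = 0.38 × 0.193284 = 0.073448
Evidence: 0.0444228 + 0.0437405 + 0.073448 = 0.161611
Responsibility of Mode A: 0.0444228 / 0.161611 ≈ 0.2749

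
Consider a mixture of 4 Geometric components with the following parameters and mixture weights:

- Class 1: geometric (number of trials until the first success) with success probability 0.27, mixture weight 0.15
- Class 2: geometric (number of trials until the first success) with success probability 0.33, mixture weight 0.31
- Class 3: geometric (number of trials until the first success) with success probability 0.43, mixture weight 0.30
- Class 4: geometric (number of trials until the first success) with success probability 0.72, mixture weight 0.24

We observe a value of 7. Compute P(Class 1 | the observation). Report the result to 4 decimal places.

Apply Bayes' rule: the posterior for each component is proportional to its prior times its likelihood at x.
Geometric probabilities:
  L_1 = 0.27·(1−0.27)^6 = 0.27·0.151334 = 0.0408602
  L_2 = 0.33·(1−0.33)^6 = 0.33·0.0904584 = 0.0298513
  L_3 = 0.43·(1−0.43)^6 = 0.43·0.0342964 = 0.0147475
  L_4 = 0.72·(1−0.72)^6 = 0.72·0.00048189 = 0.000346961
Multiply by the mixture weights:
  π_1·L_1 = 0.15 × 0.0408602 = 0.00612904
  π_2·L_2 = 0.31 × 0.0298513 = 0.00925389
  π_3·L_3 = 0.30 × 0.0147475 = 0.00442424
  π_4·L_4 = 0.24 × 0.000346961 = 8.32706e-05
Normaliser: 0.00612904 + 0.00925389 + 0.00442424 + 8.32706e-05 = 0.0198904
P(Class 1 | data) ≈ 0.3081

0.3081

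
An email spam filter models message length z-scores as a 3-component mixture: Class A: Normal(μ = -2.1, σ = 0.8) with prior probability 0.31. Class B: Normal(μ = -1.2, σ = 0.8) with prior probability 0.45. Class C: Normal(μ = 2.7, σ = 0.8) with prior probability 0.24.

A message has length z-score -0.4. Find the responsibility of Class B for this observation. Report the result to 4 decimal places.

The responsibility of component k is π_k f_k(x) divided by Σ_j π_j f_j(x).
Evaluate each component's likelihood at the observed value:
  L_A = 0.0521512
  L_B = 0.302463
  L_C = 0.000273665
Weight by the priors:
  π_A·L_A = 0.31 × 0.0521512 = 0.0161669
  π_B·L_B = 0.45 × 0.302463 = 0.136109
  π_C·L_C = 0.24 × 0.000273665 = 6.56795e-05
Marginal: 0.0161669 + 0.136109 + 6.56795e-05 = 0.152341
Responsibility of Class B: 0.136109 / 0.152341 ≈ 0.8934

0.8934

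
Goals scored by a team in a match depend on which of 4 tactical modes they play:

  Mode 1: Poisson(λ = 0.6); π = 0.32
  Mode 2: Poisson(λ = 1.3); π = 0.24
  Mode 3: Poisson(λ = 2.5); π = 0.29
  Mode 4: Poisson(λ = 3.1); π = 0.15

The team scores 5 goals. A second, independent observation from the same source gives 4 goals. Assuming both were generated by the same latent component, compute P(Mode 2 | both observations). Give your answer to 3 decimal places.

0.012

By Bayes' theorem, P(k | x) = π_k f_k(x) / Σ_j π_j f_j(x).
Since both observations come from the same component, the likelihood for component k is f_k(x₁)·f_k(x₂).
  p_1 = [e^(−0.6)·0.6^5/5! = 0.00035563] × [0.00296358] = 1.05394e-06
  p_2 = [e^(−1.3)·1.3^5/5! = 0.00843243] × [0.0324324] = 0.000273484
  p_3 = [e^(−2.5)·2.5^5/5! = 0.0668009] × [0.133602] = 0.00892473
  p_4 = [e^(−3.1)·3.1^5/5! = 0.107477] × [0.17335] = 0.018631
Unnormalised posteriors:
  π_1·p_1 = 0.32 × 1.05394e-06 = 3.3726e-07
  π_2·p_2 = 0.24 × 0.000273484 = 6.56362e-05
  π_3·p_3 = 0.29 × 0.00892473 = 0.00258817
  π_4·p_4 = 0.15 × 0.018631 = 0.00279466
Sum: 3.3726e-07 + 6.56362e-05 + 0.00258817 + 0.00279466 = 0.0054488
Responsibility of Mode 2: 6.56362e-05 / 0.0054488 ≈ 0.012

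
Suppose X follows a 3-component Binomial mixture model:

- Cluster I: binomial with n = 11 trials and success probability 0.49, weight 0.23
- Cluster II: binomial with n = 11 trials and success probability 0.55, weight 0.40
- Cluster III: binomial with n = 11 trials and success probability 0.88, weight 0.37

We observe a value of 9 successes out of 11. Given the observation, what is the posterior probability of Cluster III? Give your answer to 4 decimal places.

Apply Bayes' rule: the posterior for each component is proportional to its prior times its likelihood at x.
Component likelihoods at x = 9 successes out of 11:
  f_I = 0.0232953
  f_II = 0.0512923
  f_III = 0.250651
Prior × likelihood for each component:
  π_I·f_I = 0.23 × 0.0232953 = 0.00535791
  π_II·f_II = 0.40 × 0.0512923 = 0.0205169
  π_III·f_III = 0.37 × 0.250651 = 0.0927408
Marginal: 0.00535791 + 0.0205169 + 0.0927408 = 0.118616
P(Cluster III | x) ≈ 0.7819

0.7819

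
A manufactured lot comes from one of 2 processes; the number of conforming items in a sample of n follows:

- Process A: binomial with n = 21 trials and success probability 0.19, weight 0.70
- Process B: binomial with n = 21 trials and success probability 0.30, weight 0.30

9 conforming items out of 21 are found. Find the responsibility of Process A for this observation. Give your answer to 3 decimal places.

0.181

By Bayes' theorem, P(k | x) = w_k f_k(x) / Σ_j w_j f_j(x).
Binomial probabilities:
  p_A = 0.00756566
  p_B = 0.0800777
Multiply by the mixture weights:
  w_A·p_A = 0.70 × 0.00756566 = 0.00529596
  w_B·p_B = 0.30 × 0.0800777 = 0.0240233
Evidence: 0.00529596 + 0.0240233 = 0.0293193
P(Process A | the observation) ≈ 0.181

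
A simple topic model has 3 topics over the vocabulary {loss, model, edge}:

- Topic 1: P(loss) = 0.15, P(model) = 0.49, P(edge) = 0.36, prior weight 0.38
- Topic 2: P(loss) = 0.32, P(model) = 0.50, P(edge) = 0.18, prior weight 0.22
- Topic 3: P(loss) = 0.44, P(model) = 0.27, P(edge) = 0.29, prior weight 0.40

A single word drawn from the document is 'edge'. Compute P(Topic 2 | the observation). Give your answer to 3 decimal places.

0.135

By Bayes' theorem, P(k | x) = w_k f_k(x) / Σ_j w_j f_j(x).
Component likelihoods at x = 'edge':
  p_1 = 0.36
  p_2 = 0.18
  p_3 = 0.29
Weight by the priors:
  w_1·p_1 = 0.38 × 0.36 = 0.1368
  w_2·p_2 = 0.22 × 0.18 = 0.0396
  w_3·p_3 = 0.40 × 0.29 = 0.116
Marginal: 0.1368 + 0.0396 + 0.116 = 0.2924
So the posterior for Topic 2 is 0.0396 / 0.2924 ≈ 0.135.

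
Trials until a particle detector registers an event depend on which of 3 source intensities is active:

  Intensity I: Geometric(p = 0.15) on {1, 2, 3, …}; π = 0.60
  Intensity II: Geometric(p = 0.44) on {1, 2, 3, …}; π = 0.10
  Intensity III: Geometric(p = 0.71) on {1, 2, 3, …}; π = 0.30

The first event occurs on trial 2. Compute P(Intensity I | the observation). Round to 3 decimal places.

P(component k | x) = P(Z=k)·f_k(x) / marginal(x), where marginal(x) = Σ_j P(Z=j)·f_j(x).
Evaluate each component's likelihood at the observed value:
  f_I = 0.15·(1−0.15)^1 = 0.15·0.85 = 0.1275
  f_II = 0.44·(1−0.44)^1 = 0.44·0.56 = 0.2464
  f_III = 0.71·(1−0.71)^1 = 0.71·0.29 = 0.2059
Multiply by the mixture weights:
  P(Z=I)·f_I = 0.60 × 0.1275 = 0.0765
  P(Z=II)·f_II = 0.10 × 0.2464 = 0.02464
  P(Z=III)·f_III = 0.30 × 0.2059 = 0.06177
Sum: 0.0765 + 0.02464 + 0.06177 = 0.16291
Responsibility of Intensity I: 0.0765 / 0.16291 ≈ 0.470

0.470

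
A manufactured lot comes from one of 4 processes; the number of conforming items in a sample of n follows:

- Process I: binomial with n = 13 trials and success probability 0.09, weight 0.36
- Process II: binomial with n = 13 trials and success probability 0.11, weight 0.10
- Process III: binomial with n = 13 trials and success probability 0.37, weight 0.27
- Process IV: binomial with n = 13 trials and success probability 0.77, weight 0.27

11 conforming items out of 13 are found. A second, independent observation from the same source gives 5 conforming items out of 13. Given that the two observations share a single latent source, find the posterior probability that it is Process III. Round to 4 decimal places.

The responsibility of component k is π_k f_k(x) divided by Σ_j π_j f_j(x).
Since both observations come from the same component, the likelihood for component k is f_k(x₁)·f_k(x₂).
  L_I = [C(13,11)·0.09^11·0.91^2 = 78·3.13811e-12·0.8281 = 2.02696e-10] × [0.00357373] = 7.24381e-13
  L_II = [C(13,11)·0.11^11·0.89^2 = 78·2.85312e-11·0.7921 = 1.76276e-09] × [0.00815947] = 1.43832e-11
  L_III = [C(13,11)·0.37^11·0.63^2 = 78·1.77918e-05·0.3969 = 0.000550801] × [0.221468] = 0.000121985
  L_IV = [C(13,11)·0.77^11·0.23^2 = 78·0.0564154·0.0529 = 0.232781] × [0.00272807] = 0.000635043
Prior × likelihood for each component:
  π_I·L_I = 0.36 × 7.24381e-13 = 2.60777e-13
  π_II·L_II = 0.10 × 1.43832e-11 = 1.43832e-12
  π_III·L_III = 0.27 × 0.000121985 = 3.29359e-05
  π_IV·L_IV = 0.27 × 0.000635043 = 0.000171462
Evidence: 2.60777e-13 + 1.43832e-12 + 3.29359e-05 + 0.000171462 = 0.000204398
P(Process III | x) ≈ 0.1611

0.1611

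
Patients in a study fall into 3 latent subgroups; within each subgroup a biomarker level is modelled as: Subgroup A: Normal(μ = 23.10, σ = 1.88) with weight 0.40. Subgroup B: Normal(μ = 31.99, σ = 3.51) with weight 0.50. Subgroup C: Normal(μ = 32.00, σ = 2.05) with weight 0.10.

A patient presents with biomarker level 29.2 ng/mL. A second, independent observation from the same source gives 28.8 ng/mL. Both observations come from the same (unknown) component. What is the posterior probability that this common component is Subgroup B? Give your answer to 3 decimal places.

0.876

By Bayes' theorem, P(k | x) = π_k f_k(x) / Σ_j π_j f_j(x).
Since both observations come from the same component, the likelihood for component k is f_k(x₁)·f_k(x₂).
  f_A = [(1/(1.88·√(2π)))·exp(−(29.2−23.10)²/(2·1.88²)) = 0.212203·exp(-5.26398) = 0.00109809] × [0.00214104] = 2.35104e-06
  f_B = [(1/(3.51·√(2π)))·exp(−(29.2−31.99)²/(2·3.51²)) = 0.113659·exp(-0.31591) = 0.0828714] × [0.0752046] = 0.00623231
  f_C = [(1/(2.05·√(2π)))·exp(−(29.2−32.00)²/(2·2.05²)) = 0.194606·exp(-0.93278) = 0.0765695] × [0.05755] = 0.00440658
Unnormalised posteriors:
  π_A·f_A = 0.40 × 2.35104e-06 = 9.40417e-07
  π_B·f_B = 0.50 × 0.00623231 = 0.00311616
  π_C·f_C = 0.10 × 0.00440658 = 0.000440658
Evidence: 9.40417e-07 + 0.00311616 + 0.000440658 = 0.00355776
So the posterior for Subgroup B is 0.00311616 / 0.00355776 ≈ 0.876.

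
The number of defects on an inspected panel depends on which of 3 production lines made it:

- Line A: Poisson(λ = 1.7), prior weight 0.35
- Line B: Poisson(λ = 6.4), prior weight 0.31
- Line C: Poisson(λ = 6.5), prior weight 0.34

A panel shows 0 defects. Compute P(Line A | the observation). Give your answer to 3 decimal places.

Posterior ∝ prior × likelihood, so P(k | x) ∝ π_k f_k(x); normalise over all components.
Poisson probabilities:
  f_A = 0.182684
  f_B = 0.00166156
  f_C = 0.00150344
Multiply by the mixture weights:
  π_A·f_A = 0.35 × 0.182684 = 0.0639392
  π_B·f_B = 0.31 × 0.00166156 = 0.000515083
  π_C·f_C = 0.34 × 0.00150344 = 0.000511169
Marginal: 0.0639392 + 0.000515083 + 0.000511169 = 0.0649655
Responsibility of Line A: 0.0639392 / 0.0649655 ≈ 0.984

0.984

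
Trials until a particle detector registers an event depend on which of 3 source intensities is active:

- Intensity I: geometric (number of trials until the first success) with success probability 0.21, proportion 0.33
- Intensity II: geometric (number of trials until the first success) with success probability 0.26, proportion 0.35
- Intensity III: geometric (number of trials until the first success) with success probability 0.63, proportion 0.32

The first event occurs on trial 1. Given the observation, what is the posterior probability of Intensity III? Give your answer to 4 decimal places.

0.5571

By Bayes' theorem, P(k | x) = P(Z=k) f_k(x) / Σ_j P(Z=j) f_j(x).
Component likelihoods at x = 1:
  L_I = 0.21·(1−0.21)^0 = 0.21·1 = 0.21
  L_II = 0.26·(1−0.26)^0 = 0.26·1 = 0.26
  L_III = 0.63·(1−0.63)^0 = 0.63·1 = 0.63
Prior × likelihood for each component:
  P(Z=I)·L_I = 0.33 × 0.21 = 0.0693
  P(Z=II)·L_II = 0.35 × 0.26 = 0.091
  P(Z=III)·L_III = 0.32 × 0.63 = 0.2016
Sum: 0.0693 + 0.091 + 0.2016 = 0.3619
Responsibility of Intensity III: 0.2016 / 0.3619 ≈ 0.5571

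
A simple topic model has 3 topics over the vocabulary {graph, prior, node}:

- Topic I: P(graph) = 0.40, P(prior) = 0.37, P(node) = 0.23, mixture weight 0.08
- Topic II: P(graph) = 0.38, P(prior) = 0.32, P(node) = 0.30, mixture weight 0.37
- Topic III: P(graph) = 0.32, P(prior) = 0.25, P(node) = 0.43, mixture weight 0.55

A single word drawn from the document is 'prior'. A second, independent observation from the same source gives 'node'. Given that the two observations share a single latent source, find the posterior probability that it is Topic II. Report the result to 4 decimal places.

0.3501

By Bayes' theorem, P(k | x) = P(Z=k) f_k(x) / Σ_j P(Z=j) f_j(x).
Since both observations come from the same component, the likelihood for component k is f_k(x₁)·f_k(x₂).
  L_I = [P(prior | comp) = 0.37] × [0.23] = 0.0851
  L_II = [P(prior | comp) = 0.32] × [0.3] = 0.096
  L_III = [P(prior | comp) = 0.25] × [0.43] = 0.1075
Unnormalised posteriors:
  P(Z=I)·L_I = 0.08 × 0.0851 = 0.006808
  P(Z=II)·L_II = 0.37 × 0.096 = 0.03552
  P(Z=III)·L_III = 0.55 × 0.1075 = 0.059125
Marginal: 0.006808 + 0.03552 + 0.059125 = 0.101453
P(Topic II | x₁,x₂) ≈ 0.3501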